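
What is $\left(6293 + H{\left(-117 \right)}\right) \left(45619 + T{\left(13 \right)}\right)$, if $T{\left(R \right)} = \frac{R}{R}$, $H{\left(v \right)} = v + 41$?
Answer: $283619540$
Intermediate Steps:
$H{\left(v \right)} = 41 + v$
$T{\left(R \right)} = 1$
$\left(6293 + H{\left(-117 \right)}\right) \left(45619 + T{\left(13 \right)}\right) = \left(6293 + \left(41 - 117\right)\right) \left(45619 + 1\right) = \left(6293 - 76\right) 45620 = 6217 \cdot 45620 = 283619540$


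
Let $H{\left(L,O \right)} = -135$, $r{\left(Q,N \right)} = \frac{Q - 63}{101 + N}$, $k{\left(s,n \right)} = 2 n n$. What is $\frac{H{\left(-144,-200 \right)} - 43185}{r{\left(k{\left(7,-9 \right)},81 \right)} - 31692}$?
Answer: $\frac{525616}{384523} \approx 1.3669$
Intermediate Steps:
$k{\left(s,n \right)} = 2 n^{2}$
$r{\left(Q,N \right)} = \frac{-63 + Q}{101 + N}$
$\frac{H{\left(-144,-200 \right)} - 43185}{r{\left(k{\left(7,-9 \right)},81 \right)} - 31692} = \frac{-135 - 43185}{\frac{-63 + 2 \left(-9\right)^{2}}{101 + 81} - 31692} = - \frac{43320}{\frac{-63 + 2 \cdot 81}{182} - 31692} = - \frac{43320}{\frac{-63 + 162}{182} - 31692} = - \frac{43320}{\frac{1}{182} \cdot 99 - 31692} = - \frac{43320}{\frac{99}{182} - 31692} = - \frac{43320}{- \frac{5767845}{182}} = \left(-43320\right) \left(- \frac{182}{5767845}\right) = \frac{525616}{384523}$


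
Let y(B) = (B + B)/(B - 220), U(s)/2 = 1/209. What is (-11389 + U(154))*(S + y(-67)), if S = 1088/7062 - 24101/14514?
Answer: 98633927828679/8330798938 ≈ 11840.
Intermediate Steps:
U(s) = 2/209
S = -8578335/5694326 (S = 1088*(1/7062) - 24101*1/14514 = 544/3531 - 24101/14514 = -8578335/5694326 ≈ -1.5065)
y(B) = 2*B/(-220 + B) (y(B) = (2*B)/(-220 + B) = 2*B/(-220 + B))
(-11389 + U(154))*(S + y(-67)) = (-11389 + 2/209)*(-8578335/5694326 + 2*(-67)/(-220 - 67)) = -2380299*(-8578335/5694326 + 2*(-67)/(-287))/209 = -2380299*(-8578335/5694326 + 2*(-67)*(-1/287))/209 = -2380299*(-8578335/5694326 + 134/287)/209 = -2380299/209*(-41437621/39860282) = 98633927828679/8330798938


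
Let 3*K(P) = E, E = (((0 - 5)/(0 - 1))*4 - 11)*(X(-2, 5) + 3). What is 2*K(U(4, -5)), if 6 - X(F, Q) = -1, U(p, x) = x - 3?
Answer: 60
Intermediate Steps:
U(p, x) = -3 + x
X(F, Q) = 7 (X(F, Q) = 6 - 1*(-1) = 6 + 1 = 7)
E = 90 (E = (((0 - 5)/(0 - 1))*4 - 11)*(7 + 3) = (-5/(-1)*4 - 11)*10 = (-5*(-1)*4 - 11)*10 = (5*4 - 11)*10 = (20 - 11)*10 = 9*10 = 90)
K(P) = 30 (K(P) = (⅓)*90 = 30)
2*K(U(4, -5)) = 2*30 = 60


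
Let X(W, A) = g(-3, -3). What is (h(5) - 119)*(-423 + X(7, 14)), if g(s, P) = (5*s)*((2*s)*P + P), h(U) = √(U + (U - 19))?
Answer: 77112 - 1944*I ≈ 77112.0 - 1944.0*I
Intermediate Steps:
h(U) = √(-19 + 2*U) (h(U) = √(U + (-19 + U)) = √(-19 + 2*U))
g(s, P) = 5*s*(P + 2*P*s) (g(s, P) = (5*s)*(2*P*s + P) = (5*s)*(P + 2*P*s) = 5*s*(P + 2*P*s))
X(W, A) = -225 (X(W, A) = 5*(-3)*(-3)*(1 + 2*(-3)) = 5*(-3)*(-3)*(1 - 6) = 5*(-3)*(-3)*(-5) = -225)
(h(5) - 119)*(-423 + X(7, 14)) = (√(-19 + 2*5) - 119)*(-423 - 225) = (√(-19 + 10) - 119)*(-648) = (√(-9) - 119)*(-648) = (3*I - 119)*(-648) = (-119 + 3*I)*(-648) = 77112 - 1944*I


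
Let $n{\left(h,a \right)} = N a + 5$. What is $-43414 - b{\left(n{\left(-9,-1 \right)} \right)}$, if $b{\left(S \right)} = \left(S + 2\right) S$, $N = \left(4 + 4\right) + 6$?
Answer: $-43477$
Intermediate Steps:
$N = 14$ ($N = 8 + 6 = 14$)
$n{\left(h,a \right)} = 5 + 14 a$ ($n{\left(h,a \right)} = 14 a + 5 = 5 + 14 a$)
$b{\left(S \right)} = S \left(2 + S\right)$ ($b{\left(S \right)} = \left(2 + S\right) S = S \left(2 + S\right)$)
$-43414 - b{\left(n{\left(-9,-1 \right)} \right)} = -43414 - \left(5 + 14 \left(-1\right)\right) \left(2 + \left(5 + 14 \left(-1\right)\right)\right) = -43414 - \left(5 - 14\right) \left(2 + \left(5 - 14\right)\right) = -43414 - - 9 \left(2 - 9\right) = -43414 - \left(-9\right) \left(-7\right) = -43414 - 63 = -43477$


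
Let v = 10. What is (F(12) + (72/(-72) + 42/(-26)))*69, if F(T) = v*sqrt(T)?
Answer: -2346/13 + 1380*sqrt(3) ≈ 2209.8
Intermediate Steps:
F(T) = 10*sqrt(T)
(F(12) + (72/(-72) + 42/(-26)))*69 = (10*sqrt(12) + (72/(-72) + 42/(-26)))*69 = (10*(2*sqrt(3)) + (72*(-1/72) + 42*(-1/26)))*69 = (20*sqrt(3) + (-1 - 21/13))*69 = (20*sqrt(3) - 34/13)*69 = (-34/13 + 20*sqrt(3))*69 = -2346/13 + 1380*sqrt(3)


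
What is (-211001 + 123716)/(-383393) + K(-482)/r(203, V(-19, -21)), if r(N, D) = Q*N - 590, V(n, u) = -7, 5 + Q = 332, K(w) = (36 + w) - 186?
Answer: 5500263059/25223808863 ≈ 0.21806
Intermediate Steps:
K(w) = -150 + w
Q = 327 (Q = -5 + 332 = 327)
r(N, D) = -590 + 327*N (r(N, D) = 327*N - 590 = -590 + 327*N)
(-211001 + 123716)/(-383393) + K(-482)/r(203, V(-19, -21)) = (-211001 + 123716)/(-383393) + (-150 - 482)/(-590 + 327*203) = -87285*(-1/383393) - 632/(-590 + 66381) = 87285/383393 - 632/65791 = 5500263059/25223808863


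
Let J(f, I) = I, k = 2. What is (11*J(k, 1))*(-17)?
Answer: -187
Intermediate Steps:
(11*J(k, 1))*(-17) = (11*1)*(-17) = 11*(-17) = -187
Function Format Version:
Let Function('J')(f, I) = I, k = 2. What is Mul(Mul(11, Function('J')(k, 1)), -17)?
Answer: -187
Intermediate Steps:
Mul(Mul(11, Function('J')(k, 1)), -17) = Mul(Mul(11, 1), -17) = Mul(11, -17) = -187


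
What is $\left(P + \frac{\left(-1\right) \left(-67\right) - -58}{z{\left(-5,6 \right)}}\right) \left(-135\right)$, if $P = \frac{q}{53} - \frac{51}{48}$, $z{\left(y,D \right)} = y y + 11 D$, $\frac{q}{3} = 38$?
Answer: $- \frac{25649055}{77168} \approx -332.38$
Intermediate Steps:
$q = 114$ ($q = 3 \cdot 38 = 114$)
$z{\left(y,D \right)} = y^{2} + 11 D$
$P = \frac{923}{848}$ ($P = \frac{114}{53} - \frac{51}{48} = 114 \cdot \frac{1}{53} - \frac{17}{16} = \frac{114}{53} - \frac{17}{16} = \frac{923}{848} \approx 1.0884$)
$\left(P + \frac{\left(-1\right) \left(-67\right) - -58}{z{\left(-5,6 \right)}}\right) \left(-135\right) = \left(\frac{923}{848} + \frac{\left(-1\right) \left(-67\right) - -58}{\left(-5\right)^{2} + 11 \cdot 6}\right) \left(-135\right) = \left(\frac{923}{848} + \frac{67 + 58}{25 + 66}\right) \left(-135\right) = \left(\frac{923}{848} + \frac{125}{91}\right) \left(-135\right) = \frac{189993}{77168} \left(-135\right) = - \frac{25649055}{77168}$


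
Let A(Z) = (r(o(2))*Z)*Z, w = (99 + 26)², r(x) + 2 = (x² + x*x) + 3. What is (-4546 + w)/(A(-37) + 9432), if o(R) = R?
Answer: 1231/2417 ≈ 0.50931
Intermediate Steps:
r(x) = 1 + 2*x² (r(x) = -2 + ((x² + x*x) + 3) = -2 + ((x² + x²) + 3) = -2 + (2*x² + 3) = -2 + (3 + 2*x²) = 1 + 2*x²)
w = 15625 (w = 125² = 15625)
A(Z) = 9*Z² (A(Z) = ((1 + 2*2²)*Z)*Z = ((1 + 2*4)*Z)*Z = ((1 + 8)*Z)*Z = (9*Z)*Z = 9*Z²)
(-4546 + w)/(A(-37) + 9432) = (-4546 + 15625)/(9*(-37)² + 9432) = 11079/(9*1369 + 9432) = 11079/(12321 + 9432) = 11079/21753 = 11079*(1/21753) = 1231/2417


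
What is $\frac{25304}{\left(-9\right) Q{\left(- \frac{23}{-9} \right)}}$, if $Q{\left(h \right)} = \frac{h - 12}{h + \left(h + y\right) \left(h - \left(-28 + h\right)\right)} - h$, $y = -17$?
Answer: $\frac{45762284}{41213} \approx 1110.4$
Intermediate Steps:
$Q{\left(h \right)} = - h + \frac{-12 + h}{-476 + 29 h}$ ($Q{\left(h \right)} = \frac{h - 12}{h + \left(h - 17\right) \left(h - \left(-28 + h\right)\right)} - h = \frac{-12 + h}{h + \left(-17 + h\right) 28} - h = \frac{-12 + h}{h + \left(-476 + 28 h\right)} - h = \frac{-12 + h}{-476 + 29 h} - h = - h + \frac{-12 + h}{-476 + 29 h}$)
$\frac{25304}{\left(-9\right) Q{\left(- \frac{23}{-9} \right)}} = \frac{25304}{\left(-9\right) \frac{-12 - 29 \left(- \frac{23}{-9}\right)^{2} + 477 \left(- \frac{23}{-9}\right)}{-476 + 29 \left(- \frac{23}{-9}\right)}} = \frac{25304}{\left(-9\right) \frac{-12 - 29 \left(\left(-23\right) \left(- \frac{1}{9}\right)\right)^{2} + 477 \left(\left(-23\right) \left(- \frac{1}{9}\right)\right)}{-476 + 29 \left(\left(-23\right) \left(- \frac{1}{9}\right)\right)}} = \frac{25304}{\left(-9\right) \frac{-12 - 29 \left(\frac{23}{9}\right)^{2} + 477 \cdot \frac{23}{9}}{-476 + 29 \cdot \frac{23}{9}}} = \frac{25304}{\left(-9\right) \frac{-12 - \frac{15341}{81} + 1219}{-476 + \frac{667}{9}}} = \frac{25304}{\left(-9\right) \frac{-12 - \frac{15341}{81} + 1219}{- \frac{3617}{9}}} = \frac{25304}{\left(-9\right) \left(\left(- \frac{9}{3617}\right) \frac{82426}{81}\right)} = \frac{25304}{\left(-9\right) \left(- \frac{82426}{32553}\right)} = \frac{25304}{\frac{82426}{3617}} = 25304 \cdot \frac{3617}{82426} = \frac{45762284}{41213}$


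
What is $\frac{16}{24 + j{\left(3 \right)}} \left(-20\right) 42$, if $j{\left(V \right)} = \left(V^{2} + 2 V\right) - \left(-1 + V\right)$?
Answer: $- \frac{13440}{37} \approx -363.24$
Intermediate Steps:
$j{\left(V \right)} = 1 + V + V^{2}$
$\frac{16}{24 + j{\left(3 \right)}} \left(-20\right) 42 = \frac{16}{24 + \left(1 + 3 + 3^{2}\right)} \left(-20\right) 42 = \frac{16}{24 + \left(1 + 3 + 9\right)} \left(-20\right) 42 = \frac{16}{24 + 13} \left(-20\right) 42 = \frac{16}{37} \left(-20\right) 42 = \left(- \frac{320}{37}\right) 42 = - \frac{13440}{37}$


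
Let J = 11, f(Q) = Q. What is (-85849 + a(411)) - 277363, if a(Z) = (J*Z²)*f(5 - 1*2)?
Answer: 5211181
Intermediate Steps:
a(Z) = 33*Z² (a(Z) = (11*Z²)*(5 - 1*2) = (11*Z²)*(5 - 2) = (11*Z²)*3 = 33*Z²)
(-85849 + a(411)) - 277363 = (-85849 + 33*411²) - 277363 = (-85849 + 33*168921) - 277363 = (-85849 + 5574393) - 277363 = 5488544 - 277363 = 5211181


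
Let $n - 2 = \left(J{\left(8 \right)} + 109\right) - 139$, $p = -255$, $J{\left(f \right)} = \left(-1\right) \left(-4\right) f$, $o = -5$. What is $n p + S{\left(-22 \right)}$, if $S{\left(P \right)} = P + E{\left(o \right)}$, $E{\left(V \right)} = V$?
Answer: $-1047$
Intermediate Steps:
$J{\left(f \right)} = 4 f$
$n = 4$ ($n = 2 + \left(\left(4 \cdot 8 + 109\right) - 139\right) = 2 + \left(\left(32 + 109\right) - 139\right) = 2 + \left(141 - 139\right) = 2 + 2 = 4$)
$S{\left(P \right)} = -5 + P$ ($S{\left(P \right)} = P - 5 = -5 + P$)
$n p + S{\left(-22 \right)} = 4 \left(-255\right) - 27 = -1020 - 27 = -1047$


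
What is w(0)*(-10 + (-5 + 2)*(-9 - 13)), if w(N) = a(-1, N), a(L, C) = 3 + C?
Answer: 168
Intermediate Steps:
w(N) = 3 + N
w(0)*(-10 + (-5 + 2)*(-9 - 13)) = (3 + 0)*(-10 + (-5 + 2)*(-9 - 13)) = 3*(-10 - 3*(-22)) = 3*(-10 + 66) = 3*56 = 168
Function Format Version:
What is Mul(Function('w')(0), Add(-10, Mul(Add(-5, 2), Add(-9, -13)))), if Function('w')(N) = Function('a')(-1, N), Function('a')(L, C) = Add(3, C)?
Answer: 168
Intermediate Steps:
Function('w')(N) = Add(3, N)
Mul(Function('w')(0), Add(-10, Mul(Add(-5, 2), Add(-9, -13)))) = Mul(Add(3, 0), Add(-10, Mul(Add(-5, 2), Add(-9, -13)))) = Mul(3, Add(-10, Mul(-3, -22))) = Mul(3, Add(-10, 66)) = Mul(3, 56) = 168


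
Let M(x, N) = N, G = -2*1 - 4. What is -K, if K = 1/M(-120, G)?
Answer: 1/6 ≈ 0.16667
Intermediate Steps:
G = -6 (G = -2 - 4 = -6)
K = -1/6 (K = 1/(-6) = -1/6 ≈ -0.16667)
-K = -1*(-1/6) = 1/6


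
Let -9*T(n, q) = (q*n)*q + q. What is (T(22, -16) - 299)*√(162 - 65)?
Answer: -923*√97 ≈ -9090.5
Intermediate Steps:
T(n, q) = -q/9 - n*q²/9 (T(n, q) = -((q*n)*q + q)/9 = -((n*q)*q + q)/9 = -(n*q² + q)/9 = -(q + n*q²)/9 = -q/9 - n*q²/9)
(T(22, -16) - 299)*√(162 - 65) = (-⅑*(-16)*(1 + 22*(-16)) - 299)*√(162 - 65) = (-⅑*(-16)*(1 - 352) - 299)*√97 = (-⅑*(-16)*(-351) - 299)*√97 = (-624 - 299)*√97 = -923*√97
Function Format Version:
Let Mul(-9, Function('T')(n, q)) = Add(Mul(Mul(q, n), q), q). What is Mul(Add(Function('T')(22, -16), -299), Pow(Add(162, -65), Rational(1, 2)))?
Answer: Mul(-923, Pow(97, Rational(1, 2))) ≈ -9090.5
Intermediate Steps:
Function('T')(n, q) = Add(Mul(Rational(-1, 9), q), Mul(Rational(-1, 9), n, Pow(q, 2))) (Function('T')(n, q) = Mul(Rational(-1, 9), Add(Mul(Mul(q, n), q), q)) = Mul(Rational(-1, 9), Add(Mul(Mul(n, q), q), q)) = Mul(Rational(-1, 9), Add(Mul(n, Pow(q, 2)), q)) = Mul(Rational(-1, 9), Add(q, Mul(n, Pow(q, 2)))) = Add(Mul(Rational(-1, 9), q), Mul(Rational(-1, 9), n, Pow(q, 2))))
Mul(Add(Function('T')(22, -16), -299), Pow(Add(162, -65), Rational(1, 2))) = Mul(Add(Mul(Rational(-1, 9), -16, Add(1, Mul(22, -16))), -299), Pow(Add(162, -65), Rational(1, 2))) = Mul(Add(Mul(Rational(-1, 9), -16, Add(1, -352)), -299), Pow(97, Rational(1, 2))) = Mul(Add(Mul(Rational(-1, 9), -16, -351), -299), Pow(97, Rational(1, 2))) = Mul(Add(-624, -299), Pow(97, Rational(1, 2))) = Mul(-923, Pow(97, Rational(1, 2)))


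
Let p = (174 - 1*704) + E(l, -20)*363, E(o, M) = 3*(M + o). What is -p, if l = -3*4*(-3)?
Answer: -16894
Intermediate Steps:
l = 36 (l = -12*(-3) = 36)
E(o, M) = 3*M + 3*o
p = 16894 (p = (174 - 1*704) + (3*(-20) + 3*36)*363 = (174 - 704) + (-60 + 108)*363 = -530 + 48*363 = -530 + 17424 = 16894)
-p = -1*16894 = -16894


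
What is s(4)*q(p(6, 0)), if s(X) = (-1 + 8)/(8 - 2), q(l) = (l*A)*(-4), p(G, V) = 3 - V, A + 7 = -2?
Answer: 126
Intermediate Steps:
A = -9 (A = -7 - 2 = -9)
q(l) = 36*l (q(l) = (l*(-9))*(-4) = -9*l*(-4) = 36*l)
s(X) = 7/6
s(4)*q(p(6, 0)) = 7*(36*(3 - 1*0))/6 = 7*(36*(3 + 0))/6 = 7*(36*3)/6 = (7/6)*108 = 126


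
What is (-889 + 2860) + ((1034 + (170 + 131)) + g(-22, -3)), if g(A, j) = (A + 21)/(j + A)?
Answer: 82651/25 ≈ 3306.0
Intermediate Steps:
g(A, j) = (21 + A)/(A + j)
(-889 + 2860) + ((1034 + (170 + 131)) + g(-22, -3)) = (-889 + 2860) + ((1034 + (170 + 131)) + (21 - 22)/(-22 - 3)) = 1971 + ((1034 + 301) - 1/(-25)) = 1971 + (1335 - 1/25*(-1)) = 1971 + (1335 + 1/25) = 1971 + 33376/25 = 82651/25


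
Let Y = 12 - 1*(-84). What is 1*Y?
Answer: 96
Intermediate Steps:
Y = 96 (Y = 12 + 84 = 96)
1*Y = 1*96 = 96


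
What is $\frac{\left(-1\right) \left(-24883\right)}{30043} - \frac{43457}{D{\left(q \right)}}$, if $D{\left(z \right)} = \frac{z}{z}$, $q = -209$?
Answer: $- \frac{1305553768}{30043} \approx -43456.0$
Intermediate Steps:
$D{\left(z \right)} = 1$
$\frac{\left(-1\right) \left(-24883\right)}{30043} - \frac{43457}{D{\left(q \right)}} = \frac{\left(-1\right) \left(-24883\right)}{30043} - \frac{43457}{1} = 24883 \cdot \frac{1}{30043} - 43457 = \frac{24883}{30043} - 43457 = - \frac{1305553768}{30043}$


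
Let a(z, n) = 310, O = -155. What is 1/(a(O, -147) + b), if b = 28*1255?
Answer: 1/35450 ≈ 2.8209e-5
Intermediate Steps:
b = 35140
1/(a(O, -147) + b) = 1/(310 + 35140) = 1/35450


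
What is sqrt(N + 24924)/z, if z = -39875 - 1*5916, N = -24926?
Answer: -I*sqrt(2)/45791 ≈ -3.0884e-5*I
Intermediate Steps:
z = -45791 (z = -39875 - 5916 = -45791)
sqrt(N + 24924)/z = sqrt(-24926 + 24924)/(-45791) = sqrt(-2)*(-1/45791) = (I*sqrt(2))*(-1/45791) = -I*sqrt(2)/45791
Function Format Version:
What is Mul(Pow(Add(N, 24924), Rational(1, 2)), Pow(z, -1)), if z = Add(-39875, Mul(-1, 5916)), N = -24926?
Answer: Mul(Rational(-1, 45791), I, Pow(2, Rational(1, 2))) ≈ Mul(-3.0884e-5, I)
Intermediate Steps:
z = -45791 (z = Add(-39875, -5916) = -45791)
Mul(Pow(Add(N, 24924), Rational(1, 2)), Pow(z, -1)) = Mul(Pow(Add(-24926, 24924), Rational(1, 2)), Pow(-45791, -1)) = Mul(Pow(-2, Rational(1, 2)), Rational(-1, 45791)) = Mul(Mul(I, Pow(2, Rational(1, 2))), Rational(-1, 45791)) = Mul(Rational(-1, 45791), I, Pow(2, Rational(1, 2)))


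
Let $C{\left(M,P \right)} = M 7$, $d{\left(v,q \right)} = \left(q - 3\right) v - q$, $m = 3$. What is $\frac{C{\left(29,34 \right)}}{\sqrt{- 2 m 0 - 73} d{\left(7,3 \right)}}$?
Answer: $\frac{203 i \sqrt{73}}{219} \approx 7.9198 i$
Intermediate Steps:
$d{\left(v,q \right)} = - q + v \left(-3 + q\right)$ ($d{\left(v,q \right)} = \left(-3 + q\right) v - q = v \left(-3 + q\right) - q = - q + v \left(-3 + q\right)$)
$C{\left(M,P \right)} = 7 M$
$\frac{C{\left(29,34 \right)}}{\sqrt{- 2 m 0 - 73} d{\left(7,3 \right)}} = \frac{7 \cdot 29}{\sqrt{\left(-2\right) 3 \cdot 0 - 73} \left(\left(-1\right) 3 - 21 + 3 \cdot 7\right)} = \frac{203}{\sqrt{\left(-6\right) 0 - 73} \left(-3 - 21 + 21\right)} = \frac{203}{\sqrt{0 - 73} \left(-3\right)} = \frac{203}{\sqrt{-73} \left(-3\right)} = \frac{203}{i \sqrt{73} \left(-3\right)} = \frac{203}{\left(-3\right) i \sqrt{73}} = 203 \frac{i \sqrt{73}}{219} = \frac{203 i \sqrt{73}}{219}$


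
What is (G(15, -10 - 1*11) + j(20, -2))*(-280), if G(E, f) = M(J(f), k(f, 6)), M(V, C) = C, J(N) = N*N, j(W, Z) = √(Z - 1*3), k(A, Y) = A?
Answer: 5880 - 280*I*√5 ≈ 5880.0 - 626.1*I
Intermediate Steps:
j(W, Z) = √(-3 + Z) (j(W, Z) = √(Z - 3) = √(-3 + Z))
J(N) = N²
G(E, f) = f
(G(15, -10 - 1*11) + j(20, -2))*(-280) = ((-10 - 1*11) + √(-3 - 2))*(-280) = ((-10 - 11) + √(-5))*(-280) = (-21 + I*√5)*(-280) = 5880 - 280*I*√5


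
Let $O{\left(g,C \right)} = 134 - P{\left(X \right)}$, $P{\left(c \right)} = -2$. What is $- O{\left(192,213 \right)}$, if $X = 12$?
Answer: $-136$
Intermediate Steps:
$O{\left(g,C \right)} = 136$ ($O{\left(g,C \right)} = 134 - -2 = 134 + 2 = 136$)
$- O{\left(192,213 \right)} = \left(-1\right) 136 = -136$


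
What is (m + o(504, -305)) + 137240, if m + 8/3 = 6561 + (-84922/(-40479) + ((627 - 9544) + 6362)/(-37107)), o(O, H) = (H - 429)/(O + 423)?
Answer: 1142830494462/7947377 ≈ 1.4380e+5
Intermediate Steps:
o(O, H) = (-429 + H)/(423 + O)
m = 469248909544/71526393 (m = -8/3 + (6561 + (-84922/(-40479) + ((627 - 9544) + 6362)/(-37107))) = -8/3 + (6561 + (-84922*(-1/40479) + (-8917 + 6362)*(-1/37107))) = -8/3 + (6561 + (84922/40479 - 2555*(-1/37107))) = -8/3 + (6561 + (84922/40479 + 365/5301)) = -8/3 + (6561 + 154982119/71526393) = -8/3 + 469439646592/71526393 = 469248909544/71526393 ≈ 6560.5)
(m + o(504, -305)) + 137240 = (469248909544/71526393 + (-429 - 305)/(423 + 504)) + 137240 = (469248909544/71526393 - 734/927) + 137240 = 52132474982/7947377 + 137240 = 1142830494462/7947377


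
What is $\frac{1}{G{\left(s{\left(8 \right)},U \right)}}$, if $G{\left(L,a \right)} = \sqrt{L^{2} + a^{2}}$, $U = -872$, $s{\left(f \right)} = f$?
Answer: $\frac{\sqrt{11882}}{95056} \approx 0.0011467$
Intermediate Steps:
$\frac{1}{G{\left(s{\left(8 \right)},U \right)}} = \frac{1}{\sqrt{8^{2} + \left(-872\right)^{2}}} = \frac{1}{\sqrt{64 + 760384}} = \frac{1}{\sqrt{760448}} = \frac{1}{8 \sqrt{11882}} = \frac{\sqrt{11882}}{95056}$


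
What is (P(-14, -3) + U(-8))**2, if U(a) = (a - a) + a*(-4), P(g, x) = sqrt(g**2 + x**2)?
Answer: (32 + sqrt(205))**2 ≈ 2145.3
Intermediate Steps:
U(a) = -4*a (U(a) = 0 - 4*a = -4*a)
(P(-14, -3) + U(-8))**2 = (sqrt((-14)**2 + (-3)**2) - 4*(-8))**2 = (sqrt(196 + 9) + 32)**2 = (sqrt(205) + 32)**2 = (32 + sqrt(205))**2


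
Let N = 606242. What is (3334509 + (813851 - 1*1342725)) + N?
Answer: 3411877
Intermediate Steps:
(3334509 + (813851 - 1*1342725)) + N = (3334509 + (813851 - 1*1342725)) + 606242 = (3334509 + (813851 - 1342725)) + 606242 = (3334509 - 528874) + 606242 = 2805635 + 606242 = 3411877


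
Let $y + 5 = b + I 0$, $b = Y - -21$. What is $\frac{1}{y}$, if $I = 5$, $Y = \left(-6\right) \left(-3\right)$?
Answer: $\frac{1}{34} \approx 0.029412$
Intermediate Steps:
$Y = 18$
$b = 39$ ($b = 18 - -21 = 18 + 21 = 39$)
$y = 34$ ($y = -5 + \left(39 + 5 \cdot 0\right) = -5 + \left(39 + 0\right) = -5 + 39 = 34$)
$\frac{1}{y} = \frac{1}{34}$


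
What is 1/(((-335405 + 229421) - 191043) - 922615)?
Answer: -1/1219642 ≈ -8.1991e-7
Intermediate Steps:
1/(((-335405 + 229421) - 191043) - 922615) = 1/((-105984 - 191043) - 922615) = 1/(-297027 - 922615) = 1/(-1219642) = -1/1219642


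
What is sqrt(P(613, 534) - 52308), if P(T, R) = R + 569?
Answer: 7*I*sqrt(1045) ≈ 226.29*I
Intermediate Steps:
P(T, R) = 569 + R
sqrt(P(613, 534) - 52308) = sqrt((569 + 534) - 52308) = sqrt(1103 - 52308) = sqrt(-51205) = 7*I*sqrt(1045)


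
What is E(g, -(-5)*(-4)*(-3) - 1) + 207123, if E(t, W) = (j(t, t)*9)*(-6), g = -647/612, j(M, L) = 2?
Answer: 207015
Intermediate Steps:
g = -647/612 (g = -647*1/612 = -647/612 ≈ -1.0572)
E(t, W) = -108 (E(t, W) = (2*9)*(-6) = 18*(-6) = -108)
E(g, -(-5)*(-4)*(-3) - 1) + 207123 = -108 + 207123 = 207015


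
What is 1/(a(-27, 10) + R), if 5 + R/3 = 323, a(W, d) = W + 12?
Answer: 1/939 ≈ 0.0010650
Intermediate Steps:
a(W, d) = 12 + W
R = 954 (R = -15 + 3*323 = -15 + 969 = 954)
1/(a(-27, 10) + R) = 1/((12 - 27) + 954) = 1/(-15 + 954) = 1/939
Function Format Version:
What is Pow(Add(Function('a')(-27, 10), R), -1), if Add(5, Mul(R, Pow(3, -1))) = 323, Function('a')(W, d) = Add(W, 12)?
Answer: Rational(1, 939) ≈ 0.0010650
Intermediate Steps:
Function('a')(W, d) = Add(12, W)
R = 954 (R = Add(-15, Mul(3, 323)) = Add(-15, 969) = 954)
Pow(Add(Function('a')(-27, 10), R), -1) = Pow(Add(Add(12, -27), 954), -1) = Pow(Add(-15, 954), -1) = Pow(939, -1) = Rational(1, 939)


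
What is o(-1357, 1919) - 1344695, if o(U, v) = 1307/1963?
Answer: -2639634978/1963 ≈ -1.3447e+6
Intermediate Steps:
o(U, v) = 1307/1963 (o(U, v) = 1307*(1/1963) = 1307/1963)
o(-1357, 1919) - 1344695 = 1307/1963 - 1344695 = -2639634978/1963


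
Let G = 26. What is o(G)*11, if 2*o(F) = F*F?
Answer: 3718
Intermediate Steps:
o(F) = F²/2 (o(F) = (F*F)/2 = F²/2)
o(G)*11 = ((½)*26²)*11 = ((½)*676)*11 = 338*11 = 3718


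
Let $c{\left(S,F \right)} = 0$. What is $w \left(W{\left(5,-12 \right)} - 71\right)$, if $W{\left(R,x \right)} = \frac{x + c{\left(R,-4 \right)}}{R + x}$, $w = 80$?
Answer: $- \frac{38800}{7} \approx -5542.9$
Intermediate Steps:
$W{\left(R,x \right)} = \frac{x}{R + x}$ ($W{\left(R,x \right)} = \frac{x + 0}{R + x} = \frac{x}{R + x}$)
$w \left(W{\left(5,-12 \right)} - 71\right) = 80 \left(- \frac{12}{5 - 12} - 71\right) = 80 \left(- \frac{12}{-7} - 71\right) = 80 \left(\left(-12\right) \left(- \frac{1}{7}\right) - 71\right) = 80 \left(\frac{12}{7} - 71\right) = 80 \left(- \frac{485}{7}\right) = - \frac{38800}{7}$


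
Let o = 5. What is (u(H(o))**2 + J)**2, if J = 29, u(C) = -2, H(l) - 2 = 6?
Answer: 1089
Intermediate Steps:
H(l) = 8 (H(l) = 2 + 6 = 8)
(u(H(o))**2 + J)**2 = ((-2)**2 + 29)**2 = (4 + 29)**2 = 33**2 = 1089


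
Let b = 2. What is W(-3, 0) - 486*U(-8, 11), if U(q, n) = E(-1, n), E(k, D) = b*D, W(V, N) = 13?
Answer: -10679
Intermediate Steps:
E(k, D) = 2*D
U(q, n) = 2*n
W(-3, 0) - 486*U(-8, 11) = 13 - 972*11 = 13 - 486*22 = 13 - 10692 = -10679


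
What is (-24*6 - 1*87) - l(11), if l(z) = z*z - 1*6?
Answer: -346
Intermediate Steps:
l(z) = -6 + z² (l(z) = z² - 6 = -6 + z²)
(-24*6 - 1*87) - l(11) = (-24*6 - 1*87) - (-6 + 11²) = (-144 - 87) - (-6 + 121) = -231 - 1*115 = -231 - 115 = -346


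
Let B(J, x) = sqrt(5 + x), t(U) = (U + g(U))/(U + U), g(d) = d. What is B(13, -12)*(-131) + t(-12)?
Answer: 1 - 131*I*sqrt(7) ≈ 1.0 - 346.59*I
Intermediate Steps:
t(U) = 1 (t(U) = (U + U)/(U + U) = (2*U)/((2*U)) = (2*U)*(1/(2*U)) = 1)
B(13, -12)*(-131) + t(-12) = sqrt(5 - 12)*(-131) + 1 = sqrt(-7)*(-131) + 1 = (I*sqrt(7))*(-131) + 1 = -131*I*sqrt(7) + 1 = 1 - 131*I*sqrt(7)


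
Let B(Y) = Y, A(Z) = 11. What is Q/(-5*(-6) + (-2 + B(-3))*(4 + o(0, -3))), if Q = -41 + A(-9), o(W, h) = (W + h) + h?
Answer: -¾ ≈ -0.75000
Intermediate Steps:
o(W, h) = W + 2*h
Q = -30 (Q = -41 + 11 = -30)
Q/(-5*(-6) + (-2 + B(-3))*(4 + o(0, -3))) = -30/(-5*(-6) + (-2 - 3)*(4 + (0 + 2*(-3)))) = -30/(30 - 5*(4 + (0 - 6))) = -30/(30 - 5*(4 - 6)) = -30/(30 - 5*(-2)) = -30/(30 + 10) = -30/40 = -30*1/40 = -¾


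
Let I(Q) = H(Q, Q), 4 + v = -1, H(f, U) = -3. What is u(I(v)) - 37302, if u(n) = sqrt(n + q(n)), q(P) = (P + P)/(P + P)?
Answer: -37302 + I*sqrt(2) ≈ -37302.0 + 1.4142*I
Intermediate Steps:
v = -5 (v = -4 - 1 = -5)
q(P) = 1 (q(P) = (2*P)/((2*P)) = (2*P)*(1/(2*P)) = 1)
I(Q) = -3
u(n) = sqrt(1 + n) (u(n) = sqrt(n + 1) = sqrt(1 + n))
u(I(v)) - 37302 = sqrt(1 - 3) - 37302 = sqrt(-2) - 37302 = I*sqrt(2) - 37302 = -37302 + I*sqrt(2)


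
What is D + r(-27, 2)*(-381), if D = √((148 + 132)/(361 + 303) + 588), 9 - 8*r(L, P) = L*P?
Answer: -24003/8 + √4053637/83 ≈ -2976.1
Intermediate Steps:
r(L, P) = 9/8 - L*P/8
D = √4053637/83 (D = √(280/664 + 588) = √(280*(1/664) + 588) = √(35/83 + 588) = √(48839/83) = √4053637/83 ≈ 24.257)
D + r(-27, 2)*(-381) = √4053637/83 + (9/8 - ⅛*(-27)*2)*(-381) = √4053637/83 + (9/8 + 27/4)*(-381) = √4053637/83 + (63/8)*(-381) = √4053637/83 - 24003/8 = -24003/8 + √4053637/83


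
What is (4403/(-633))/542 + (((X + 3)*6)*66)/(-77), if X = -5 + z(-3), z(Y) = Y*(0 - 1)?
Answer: -12381917/2401602 ≈ -5.1557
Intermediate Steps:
z(Y) = -Y (z(Y) = Y*(-1) = -Y)
X = -2 (X = -5 - 1*(-3) = -5 + 3 = -2)
(4403/(-633))/542 + (((X + 3)*6)*66)/(-77) = (4403/(-633))/542 + (((-2 + 3)*6)*66)/(-77) = (4403*(-1/633))*(1/542) + ((1*6)*66)*(-1/77) = -4403/633*1/542 + (6*66)*(-1/77) = -4403/343086 + 396*(-1/77) = -4403/343086 - 36/7 = -12381917/2401602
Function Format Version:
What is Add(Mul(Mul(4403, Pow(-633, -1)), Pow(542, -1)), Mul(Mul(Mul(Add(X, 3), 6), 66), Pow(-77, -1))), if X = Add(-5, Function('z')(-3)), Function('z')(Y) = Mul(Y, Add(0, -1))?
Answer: Rational(-12381917, 2401602) ≈ -5.1557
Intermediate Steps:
Function('z')(Y) = Mul(-1, Y) (Function('z')(Y) = Mul(Y, -1) = Mul(-1, Y))
X = -2 (X = Add(-5, Mul(-1, -3)) = Add(-5, 3) = -2)
Add(Mul(Mul(4403, Pow(-633, -1)), Pow(542, -1)), Mul(Mul(Mul(Add(X, 3), 6), 66), Pow(-77, -1))) = Add(Mul(Mul(4403, Pow(-633, -1)), Pow(542, -1)), Mul(Mul(Mul(Add(-2, 3), 6), 66), Pow(-77, -1))) = Add(Mul(Mul(4403, Rational(-1, 633)), Rational(1, 542)), Mul(Mul(Mul(1, 6), 66), Rational(-1, 77))) = Add(Mul(Rational(-4403, 633), Rational(1, 542)), Mul(Mul(6, 66), Rational(-1, 77))) = Add(Rational(-4403, 343086), Mul(396, Rational(-1, 77))) = Add(Rational(-4403, 343086), Rational(-36, 7)) = Rational(-12381917, 2401602)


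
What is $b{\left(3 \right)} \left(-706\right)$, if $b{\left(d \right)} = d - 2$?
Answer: $-706$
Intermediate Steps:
$b{\left(d \right)} = -2 + d$
$b{\left(3 \right)} \left(-706\right) = \left(-2 + 3\right) \left(-706\right) = 1 \left(-706\right) = -706$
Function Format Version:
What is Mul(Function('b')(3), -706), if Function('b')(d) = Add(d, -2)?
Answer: -706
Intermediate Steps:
Function('b')(d) = Add(-2, d)
Mul(Function('b')(3), -706) = Mul(Add(-2, 3), -706) = Mul(1, -706) = -706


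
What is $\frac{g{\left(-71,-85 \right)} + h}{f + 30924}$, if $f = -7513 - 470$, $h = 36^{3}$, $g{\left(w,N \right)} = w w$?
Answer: $\frac{51697}{22941} \approx 2.2535$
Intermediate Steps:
$g{\left(w,N \right)} = w^{2}$
$h = 46656$
$f = -7983$ ($f = -7513 - 470 = -7983$)
$\frac{g{\left(-71,-85 \right)} + h}{f + 30924} = \frac{\left(-71\right)^{2} + 46656}{-7983 + 30924} = \frac{5041 + 46656}{22941} = 51697 \cdot \frac{1}{22941} = \frac{51697}{22941}$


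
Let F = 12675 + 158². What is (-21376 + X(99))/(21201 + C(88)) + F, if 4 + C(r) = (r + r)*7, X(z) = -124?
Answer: 844183631/22429 ≈ 37638.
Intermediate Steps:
C(r) = -4 + 14*r (C(r) = -4 + (r + r)*7 = -4 + (2*r)*7 = -4 + 14*r)
F = 37639 (F = 12675 + 24964 = 37639)
(-21376 + X(99))/(21201 + C(88)) + F = (-21376 - 124)/(21201 + (-4 + 14*88)) + 37639 = -21500/(21201 + (-4 + 1232)) + 37639 = -21500/(21201 + 1228) + 37639 = -21500/22429 + 37639 = 844183631/22429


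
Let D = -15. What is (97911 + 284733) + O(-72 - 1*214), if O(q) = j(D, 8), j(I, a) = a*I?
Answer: 382524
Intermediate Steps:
j(I, a) = I*a
O(q) = -120 (O(q) = -15*8 = -120)
(97911 + 284733) + O(-72 - 1*214) = (97911 + 284733) - 120 = 382644 - 120 = 382524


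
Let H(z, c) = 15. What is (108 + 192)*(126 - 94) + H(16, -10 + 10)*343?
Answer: 14745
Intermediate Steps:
(108 + 192)*(126 - 94) + H(16, -10 + 10)*343 = (108 + 192)*(126 - 94) + 15*343 = 300*32 + 5145 = 9600 + 5145 = 14745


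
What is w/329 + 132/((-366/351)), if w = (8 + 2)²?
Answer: -2534438/20069 ≈ -126.29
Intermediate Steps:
w = 100 (w = 10² = 100)
w/329 + 132/((-366/351)) = 100/329 + 132/((-366/351)) = 100*(1/329) + 132/((-366*1/351)) = 100/329 + 132/(-122/117) = 100/329 + 132*(-117/122) = 100/329 - 7722/61 = -2534438/20069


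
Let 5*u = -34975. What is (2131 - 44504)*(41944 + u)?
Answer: -1480893977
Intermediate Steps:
u = -6995 (u = (⅕)*(-34975) = -6995)
(2131 - 44504)*(41944 + u) = (2131 - 44504)*(41944 - 6995) = -42373*34949 = -1480893977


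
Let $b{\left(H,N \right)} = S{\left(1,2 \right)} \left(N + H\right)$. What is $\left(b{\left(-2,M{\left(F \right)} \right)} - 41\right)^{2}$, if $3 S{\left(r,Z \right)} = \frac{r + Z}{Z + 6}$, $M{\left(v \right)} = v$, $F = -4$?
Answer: $\frac{27889}{16} \approx 1743.1$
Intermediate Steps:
$S{\left(r,Z \right)} = \frac{Z + r}{3 \left(6 + Z\right)}$ ($S{\left(r,Z \right)} = \frac{\left(r + Z\right) \frac{1}{Z + 6}}{3} = \frac{\left(Z + r\right) \frac{1}{6 + Z}}{3} = \frac{\frac{1}{6 + Z} \left(Z + r\right)}{3} = \frac{Z + r}{3 \left(6 + Z\right)}$)
$b{\left(H,N \right)} = \frac{H}{8} + \frac{N}{8}$ ($b{\left(H,N \right)} = \frac{2 + 1}{3 \left(6 + 2\right)} \left(N + H\right) = \frac{1}{3} \cdot \frac{1}{8} \cdot 3 \left(H + N\right) = \frac{H + N}{8} = \frac{H}{8} + \frac{N}{8}$)
$\left(b{\left(-2,M{\left(F \right)} \right)} - 41\right)^{2} = \left(\left(\frac{1}{8} \left(-2\right) + \frac{1}{8} \left(-4\right)\right) - 41\right)^{2} = \left(\left(- \frac{1}{4} - \frac{1}{2}\right) - 41\right)^{2} = \left(- \frac{3}{4} - 41\right)^{2} = \left(- \frac{167}{4}\right)^{2} = \frac{27889}{16}$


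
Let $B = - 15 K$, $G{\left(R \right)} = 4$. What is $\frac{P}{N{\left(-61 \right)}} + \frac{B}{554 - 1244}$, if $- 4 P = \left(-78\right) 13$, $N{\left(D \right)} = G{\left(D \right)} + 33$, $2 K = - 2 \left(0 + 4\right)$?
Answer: $\frac{11513}{1702} \approx 6.7644$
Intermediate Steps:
$K = -4$ ($K = \frac{\left(-2\right) \left(0 + 4\right)}{2} = \frac{\left(-2\right) 4}{2} = \frac{1}{2} \left(-8\right) = -4$)
$B = 60$ ($B = \left(-15\right) \left(-4\right) = 60$)
$N{\left(D \right)} = 37$ ($N{\left(D \right)} = 4 + 33 = 37$)
$P = \frac{507}{2}$ ($P = - \frac{\left(-78\right) 13}{4} = \left(- \frac{1}{4}\right) \left(-1014\right) = \frac{507}{2} \approx 253.5$)
$\frac{P}{N{\left(-61 \right)}} + \frac{B}{554 - 1244} = \frac{507}{2 \cdot 37} + \frac{60}{554 - 1244} = \frac{507}{2} \cdot \frac{1}{37} + \frac{60}{-690} = \frac{507}{74} + 60 \left(- \frac{1}{690}\right) = \frac{507}{74} - \frac{2}{23} = \frac{11513}{1702}$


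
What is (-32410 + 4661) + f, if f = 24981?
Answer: -2768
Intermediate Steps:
(-32410 + 4661) + f = (-32410 + 4661) + 24981 = -27749 + 24981 = -2768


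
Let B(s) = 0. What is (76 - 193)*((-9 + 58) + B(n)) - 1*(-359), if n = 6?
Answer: -5374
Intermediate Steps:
(76 - 193)*((-9 + 58) + B(n)) - 1*(-359) = (76 - 193)*((-9 + 58) + 0) - 1*(-359) = -117*(49 + 0) + 359 = -117*49 + 359 = -5733 + 359 = -5374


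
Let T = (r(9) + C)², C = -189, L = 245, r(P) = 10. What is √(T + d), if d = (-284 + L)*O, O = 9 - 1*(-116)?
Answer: 17*√94 ≈ 164.82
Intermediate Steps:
O = 125 (O = 9 + 116 = 125)
T = 32041 (T = (10 - 189)² = (-179)² = 32041)
d = -4875 (d = (-284 + 245)*125 = -39*125 = -4875)
√(T + d) = √(32041 - 4875) = √27166 = 17*√94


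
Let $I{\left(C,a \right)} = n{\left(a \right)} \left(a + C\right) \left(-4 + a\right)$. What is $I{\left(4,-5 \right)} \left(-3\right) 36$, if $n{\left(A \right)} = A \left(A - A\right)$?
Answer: $0$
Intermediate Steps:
$n{\left(A \right)} = 0$ ($n{\left(A \right)} = A 0 = 0$)
$I{\left(C,a \right)} = 0$ ($I{\left(C,a \right)} = 0 \left(a + C\right) \left(-4 + a\right) = 0 \left(C + a\right) \left(-4 + a\right) = 0 \left(-4 + a\right) \left(C + a\right) = 0$)
$I{\left(4,-5 \right)} \left(-3\right) 36 = 0 \left(-3\right) 36 = 0 \cdot 36 = 0$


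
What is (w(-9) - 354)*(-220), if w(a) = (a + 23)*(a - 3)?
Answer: 114840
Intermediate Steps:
w(a) = (-3 + a)*(23 + a) (w(a) = (23 + a)*(-3 + a) = (-3 + a)*(23 + a))
(w(-9) - 354)*(-220) = ((-69 + (-9)² + 20*(-9)) - 354)*(-220) = ((-69 + 81 - 180) - 354)*(-220) = (-168 - 354)*(-220) = -522*(-220) = 114840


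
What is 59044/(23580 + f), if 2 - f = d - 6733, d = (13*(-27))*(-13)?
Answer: 509/222 ≈ 2.2928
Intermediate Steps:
d = 4563 (d = -351*(-13) = 4563)
f = 2172 (f = 2 - (4563 - 6733) = 2 - 1*(-2170) = 2 + 2170 = 2172)
59044/(23580 + f) = 59044/(23580 + 2172) = 59044/25752 = 59044*(1/25752) = 509/222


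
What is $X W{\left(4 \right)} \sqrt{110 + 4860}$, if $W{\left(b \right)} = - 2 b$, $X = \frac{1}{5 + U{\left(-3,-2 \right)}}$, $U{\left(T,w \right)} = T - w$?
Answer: $- 2 \sqrt{4970} \approx -141.0$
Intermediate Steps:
$X = \frac{1}{4}$ ($X = \frac{1}{5 - 1} = \frac{1}{4} \approx 0.25$)
$X W{\left(4 \right)} \sqrt{110 + 4860} = \frac{\left(-2\right) 4}{4} \sqrt{110 + 4860} = \frac{1}{4} \left(-8\right) \sqrt{4970} = - 2 \sqrt{4970}$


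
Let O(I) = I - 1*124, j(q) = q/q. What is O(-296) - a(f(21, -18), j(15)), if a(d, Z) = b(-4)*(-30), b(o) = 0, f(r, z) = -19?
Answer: -420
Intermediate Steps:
j(q) = 1
O(I) = -124 + I (O(I) = I - 124 = -124 + I)
a(d, Z) = 0 (a(d, Z) = 0*(-30) = 0)
O(-296) - a(f(21, -18), j(15)) = (-124 - 296) - 1*0 = -420 + 0 = -420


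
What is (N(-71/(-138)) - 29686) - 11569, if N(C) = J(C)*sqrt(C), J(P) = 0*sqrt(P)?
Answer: -41255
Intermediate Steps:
J(P) = 0
N(C) = 0 (N(C) = 0*sqrt(C) = 0)
(N(-71/(-138)) - 29686) - 11569 = (0 - 29686) - 11569 = -29686 - 11569 = -41255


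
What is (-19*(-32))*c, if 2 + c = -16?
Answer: -10944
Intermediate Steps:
c = -18 (c = -2 - 16 = -18)
(-19*(-32))*c = -19*(-32)*(-18) = 608*(-18) = -10944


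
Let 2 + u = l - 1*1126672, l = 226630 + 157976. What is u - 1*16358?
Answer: -758426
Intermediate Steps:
l = 384606
u = -742068 (u = -2 + (384606 - 1*1126672) = -2 + (384606 - 1126672) = -2 - 742066 = -742068)
u - 1*16358 = -742068 - 1*16358 = -742068 - 16358 = -758426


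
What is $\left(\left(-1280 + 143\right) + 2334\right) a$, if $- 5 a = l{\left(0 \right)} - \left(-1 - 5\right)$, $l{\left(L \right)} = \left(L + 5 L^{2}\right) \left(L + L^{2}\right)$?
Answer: $- \frac{7182}{5} \approx -1436.4$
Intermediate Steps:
$l{\left(L \right)} = \left(L + L^{2}\right) \left(L + 5 L^{2}\right)$
$a = - \frac{6}{5}$ ($a = - \frac{0^{2} \left(1 + 5 \cdot 0^{2} + 6 \cdot 0\right) - \left(-1 - 5\right)}{5} = - \frac{0 \left(1 + 5 \cdot 0 + 0\right) - -6}{5} = - \frac{0 \left(1 + 0 + 0\right) + 6}{5} = - \frac{0 \cdot 1 + 6}{5} = - \frac{0 + 6}{5} = \left(- \frac{1}{5}\right) 6 = - \frac{6}{5} \approx -1.2$)
$\left(\left(-1280 + 143\right) + 2334\right) a = \left(\left(-1280 + 143\right) + 2334\right) \left(- \frac{6}{5}\right) = \left(-1137 + 2334\right) \left(- \frac{6}{5}\right) = 1197 \left(- \frac{6}{5}\right) = - \frac{7182}{5}$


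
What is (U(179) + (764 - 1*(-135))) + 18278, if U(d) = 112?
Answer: 19289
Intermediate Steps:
(U(179) + (764 - 1*(-135))) + 18278 = (112 + (764 - 1*(-135))) + 18278 = (112 + (764 + 135)) + 18278 = (112 + 899) + 18278 = 1011 + 18278 = 19289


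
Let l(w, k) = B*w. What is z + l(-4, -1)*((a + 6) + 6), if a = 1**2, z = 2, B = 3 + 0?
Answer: -154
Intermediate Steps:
B = 3
l(w, k) = 3*w
a = 1
z + l(-4, -1)*((a + 6) + 6) = 2 + (3*(-4))*((1 + 6) + 6) = 2 - 12*(7 + 6) = 2 - 12*13 = 2 - 156 = -154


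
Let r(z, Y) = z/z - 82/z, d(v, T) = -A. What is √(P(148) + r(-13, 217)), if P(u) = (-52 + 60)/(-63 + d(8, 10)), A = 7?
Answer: √1489215/455 ≈ 2.6821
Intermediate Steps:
d(v, T) = -7 (d(v, T) = -1*7 = -7)
r(z, Y) = 1 - 82/z
P(u) = -4/35 (P(u) = (-52 + 60)/(-63 - 7) = 8/(-70) = 8*(-1/70) = -4/35)
√(P(148) + r(-13, 217)) = √(-4/35 + (-82 - 13)/(-13)) = √(-4/35 - 1/13*(-95)) = √(-4/35 + 95/13) = √(3273/455) = √1489215/455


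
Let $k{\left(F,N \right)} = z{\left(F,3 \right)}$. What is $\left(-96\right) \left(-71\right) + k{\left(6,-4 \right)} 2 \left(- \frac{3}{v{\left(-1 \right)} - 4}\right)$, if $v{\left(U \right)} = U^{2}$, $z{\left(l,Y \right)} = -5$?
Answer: $6806$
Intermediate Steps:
$k{\left(F,N \right)} = -5$
$\left(-96\right) \left(-71\right) + k{\left(6,-4 \right)} 2 \left(- \frac{3}{v{\left(-1 \right)} - 4}\right) = \left(-96\right) \left(-71\right) + \left(-5\right) 2 \left(- \frac{3}{\left(-1\right)^{2} - 4}\right) = 6816 - 10 \left(- \frac{3}{1 - 4}\right) = 6816 - 10 \left(- \frac{3}{-3}\right) = 6816 - 10 \left(\left(-3\right) \left(- \frac{1}{3}\right)\right) = 6816 - 10 = 6806$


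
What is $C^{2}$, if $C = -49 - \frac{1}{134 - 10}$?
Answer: $\frac{36929929}{15376} \approx 2401.8$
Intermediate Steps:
$C = - \frac{6077}{124}$ ($C = -49 - \frac{1}{124} = - \frac{6077}{124} \approx -49.008$)
$C^{2} = \left(- \frac{6077}{124}\right)^{2} = \frac{36929929}{15376}$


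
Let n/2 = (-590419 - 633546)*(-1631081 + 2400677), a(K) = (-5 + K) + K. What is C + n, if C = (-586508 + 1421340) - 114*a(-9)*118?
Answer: -1883915992052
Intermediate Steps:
a(K) = -5 + 2*K
n = -1883917136280 (n = 2*((-590419 - 633546)*(-1631081 + 2400677)) = 2*(-1223965*769596) = 2*(-941958568140) = -1883917136280)
C = 1144228 (C = (-586508 + 1421340) - 114*(-5 + 2*(-9))*118 = 834832 - 114*(-5 - 18)*118 = 834832 - 114*(-23)*118 = 834832 + 2622*118 = 834832 + 309396 = 1144228)
C + n = 1144228 - 1883917136280 = -1883915992052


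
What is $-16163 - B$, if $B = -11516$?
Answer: $-4647$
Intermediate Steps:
$-16163 - B = -16163 - -11516 = -16163 + 11516 = -4647$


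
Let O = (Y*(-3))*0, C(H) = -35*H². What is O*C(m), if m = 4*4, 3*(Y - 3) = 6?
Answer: 0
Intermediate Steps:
Y = 5 (Y = 3 + (⅓)*6 = 3 + 2 = 5)
m = 16
O = 0 (O = (5*(-3))*0 = -15*0 = 0)
O*C(m) = 0*(-35*16²) = 0*(-35*256) = 0*(-8960) = 0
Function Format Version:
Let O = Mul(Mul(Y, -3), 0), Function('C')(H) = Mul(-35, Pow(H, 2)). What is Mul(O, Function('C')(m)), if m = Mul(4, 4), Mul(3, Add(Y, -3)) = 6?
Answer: 0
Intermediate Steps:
Y = 5 (Y = Add(3, Mul(Rational(1, 3), 6)) = Add(3, 2) = 5)
m = 16
O = 0 (O = Mul(Mul(5, -3), 0) = Mul(-15, 0) = 0)
Mul(O, Function('C')(m)) = Mul(0, Mul(-35, Pow(16, 2))) = Mul(0, Mul(-35, 256)) = Mul(0, -8960) = 0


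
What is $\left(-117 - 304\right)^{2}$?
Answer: $177241$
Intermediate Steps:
$\left(-117 - 304\right)^{2} = \left(-421\right)^{2} = 177241$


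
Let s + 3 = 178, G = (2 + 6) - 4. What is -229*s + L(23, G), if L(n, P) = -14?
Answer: -40089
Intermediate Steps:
G = 4 (G = 8 - 4 = 4)
s = 175 (s = -3 + 178 = 175)
-229*s + L(23, G) = -229*175 - 14 = -40075 - 14 = -40089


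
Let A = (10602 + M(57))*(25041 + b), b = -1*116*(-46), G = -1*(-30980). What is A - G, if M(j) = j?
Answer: 323757463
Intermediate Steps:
G = 30980
b = 5336 (b = -116*(-46) = 5336)
A = 323788443 (A = (10602 + 57)*(25041 + 5336) = 10659*30377 = 323788443)
A - G = 323788443 - 1*30980 = 323788443 - 30980 = 323757463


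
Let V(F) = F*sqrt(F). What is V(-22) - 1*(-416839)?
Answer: 416839 - 22*I*sqrt(22) ≈ 4.1684e+5 - 103.19*I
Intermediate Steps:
V(F) = F**(3/2)
V(-22) - 1*(-416839) = (-22)**(3/2) - 1*(-416839) = -22*I*sqrt(22) + 416839 = 416839 - 22*I*sqrt(22)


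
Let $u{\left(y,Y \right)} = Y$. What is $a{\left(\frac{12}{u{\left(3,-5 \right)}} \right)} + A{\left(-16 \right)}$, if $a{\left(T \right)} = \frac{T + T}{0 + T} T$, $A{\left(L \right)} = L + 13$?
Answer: $- \frac{39}{5} \approx -7.8$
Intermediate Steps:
$A{\left(L \right)} = 13 + L$
$a{\left(T \right)} = 2 T$ ($a{\left(T \right)} = \frac{2 T}{T} T = 2 T$)
$a{\left(\frac{12}{u{\left(3,-5 \right)}} \right)} + A{\left(-16 \right)} = 2 \frac{12}{-5} + \left(13 - 16\right) = 2 \cdot 12 \left(- \frac{1}{5}\right) - 3 = 2 \left(- \frac{12}{5}\right) - 3 = - \frac{24}{5} - 3 = - \frac{39}{5}$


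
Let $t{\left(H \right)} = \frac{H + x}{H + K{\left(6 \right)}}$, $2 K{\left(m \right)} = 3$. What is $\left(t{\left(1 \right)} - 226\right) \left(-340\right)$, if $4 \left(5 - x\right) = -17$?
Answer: $75446$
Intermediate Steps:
$x = \frac{37}{4}$ ($x = 5 - - \frac{17}{4} = 5 + \frac{17}{4} = \frac{37}{4} \approx 9.25$)
$K{\left(m \right)} = \frac{3}{2}$ ($K{\left(m \right)} = \frac{1}{2} \cdot 3 = \frac{3}{2}$)
$t{\left(H \right)} = \frac{\frac{37}{4} + H}{\frac{3}{2} + H}$ ($t{\left(H \right)} = \frac{H + \frac{37}{4}}{H + \frac{3}{2}} = \frac{\frac{37}{4} + H}{\frac{3}{2} + H}$)
$\left(t{\left(1 \right)} - 226\right) \left(-340\right) = \left(\frac{37 + 4 \cdot 1}{2 \left(3 + 2 \cdot 1\right)} - 226\right) \left(-340\right) = \left(\frac{37 + 4}{2 \left(3 + 2\right)} - 226\right) \left(-340\right) = \left(\frac{1}{2} \cdot \frac{1}{5} \cdot 41 - 226\right) \left(-340\right) = \left(\frac{41}{10} - 226\right) \left(-340\right) = \left(- \frac{2219}{10}\right) \left(-340\right) = 75446$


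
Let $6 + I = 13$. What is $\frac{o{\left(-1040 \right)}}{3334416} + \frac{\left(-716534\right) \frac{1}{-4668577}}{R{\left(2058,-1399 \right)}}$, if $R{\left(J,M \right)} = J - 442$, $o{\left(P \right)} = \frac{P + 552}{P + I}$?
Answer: $\frac{77242139113799}{812074749805028328} \approx 9.5117 \cdot 10^{-5}$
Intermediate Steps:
$I = 7$ ($I = -6 + 13 = 7$)
$o{\left(P \right)} = \frac{552 + P}{7 + P}$ ($o{\left(P \right)} = \frac{P + 552}{P + 7} = \frac{552 + P}{7 + P}$)
$R{\left(J,M \right)} = -442 + J$
$\frac{o{\left(-1040 \right)}}{3334416} + \frac{\left(-716534\right) \frac{1}{-4668577}}{R{\left(2058,-1399 \right)}} = \frac{\frac{1}{7 - 1040} \left(552 - 1040\right)}{3334416} + \frac{\left(-716534\right) \frac{1}{-4668577}}{-442 + 2058} = \frac{1}{-1033} \left(-488\right) \frac{1}{3334416} + \frac{\left(-716534\right) \left(- \frac{1}{4668577}\right)}{1616} = \left(- \frac{1}{1033}\right) \left(-488\right) \frac{1}{3334416} + \frac{716534}{4668577} \cdot \frac{1}{1616} = \frac{488}{1033} \cdot \frac{1}{3334416} + \frac{358267}{3772210216} = \frac{61}{430556466} + \frac{358267}{3772210216} = \frac{77242139113799}{812074749805028328}$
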